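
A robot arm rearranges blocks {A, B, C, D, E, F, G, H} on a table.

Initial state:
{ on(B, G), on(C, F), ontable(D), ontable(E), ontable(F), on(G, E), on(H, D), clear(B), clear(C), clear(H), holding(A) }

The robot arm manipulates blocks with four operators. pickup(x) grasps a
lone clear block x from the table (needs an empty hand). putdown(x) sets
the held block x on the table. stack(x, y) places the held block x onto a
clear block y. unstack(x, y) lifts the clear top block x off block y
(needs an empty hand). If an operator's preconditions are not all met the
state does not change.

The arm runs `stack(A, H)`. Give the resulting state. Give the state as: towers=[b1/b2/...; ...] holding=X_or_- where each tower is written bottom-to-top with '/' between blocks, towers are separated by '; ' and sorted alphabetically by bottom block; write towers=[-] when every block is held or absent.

before: towers=[D/H; E/G/B; F/C] holding=A
pre[stack(A, H)]: holding(A) ok, clear(H) ok, A≠H ok
all met → apply stack(A, H)
after:  towers=[D/H/A; E/G/B; F/C] holding=-

towers=[D/H/A; E/G/B; F/C] holding=-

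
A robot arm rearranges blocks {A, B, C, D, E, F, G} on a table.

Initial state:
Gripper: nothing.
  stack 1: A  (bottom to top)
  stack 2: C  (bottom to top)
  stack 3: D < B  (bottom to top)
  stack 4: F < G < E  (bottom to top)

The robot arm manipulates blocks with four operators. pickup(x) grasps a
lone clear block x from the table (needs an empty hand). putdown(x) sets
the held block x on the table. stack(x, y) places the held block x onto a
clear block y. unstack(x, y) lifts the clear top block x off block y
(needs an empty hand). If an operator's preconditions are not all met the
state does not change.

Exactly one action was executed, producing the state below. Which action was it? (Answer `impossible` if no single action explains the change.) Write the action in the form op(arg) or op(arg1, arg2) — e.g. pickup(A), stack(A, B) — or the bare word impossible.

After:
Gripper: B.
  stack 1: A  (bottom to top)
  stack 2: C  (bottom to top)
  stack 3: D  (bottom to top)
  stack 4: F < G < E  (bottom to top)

unstack(B, D)

target: towers=[A; C; D; F/G/E] holding=B
     unstack(B, D) → towers=[A; C; D; F/G/E] holding=B  ← match
         pickup(A) → towers=[C; D/B; F/G/E] holding=A
     unstack(E, G) → towers=[A; C; D/B; F/G] holding=E
         pickup(C) → towers=[A; D/B; F/G/E] holding=C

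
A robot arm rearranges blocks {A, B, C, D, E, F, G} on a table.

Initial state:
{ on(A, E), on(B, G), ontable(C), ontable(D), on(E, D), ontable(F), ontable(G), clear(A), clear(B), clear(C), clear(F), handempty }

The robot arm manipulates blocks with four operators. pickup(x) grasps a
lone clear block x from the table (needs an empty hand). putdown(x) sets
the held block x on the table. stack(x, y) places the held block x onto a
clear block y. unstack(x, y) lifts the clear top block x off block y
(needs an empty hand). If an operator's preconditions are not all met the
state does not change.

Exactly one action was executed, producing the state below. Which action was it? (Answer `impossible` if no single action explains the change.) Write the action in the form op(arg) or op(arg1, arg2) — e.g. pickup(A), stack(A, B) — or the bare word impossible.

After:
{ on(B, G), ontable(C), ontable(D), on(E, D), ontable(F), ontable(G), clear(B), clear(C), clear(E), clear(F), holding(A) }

unstack(A, E)

target: towers=[C; D/E; F; G/B] holding=A
     unstack(B, G) → towers=[C; D/E/A; F; G] holding=B
         pickup(F) → towers=[C; D/E/A; G/B] holding=F
     unstack(A, E) → towers=[C; D/E; F; G/B] holding=A  ← match
         pickup(C) → towers=[D/E/A; F; G/B] holding=C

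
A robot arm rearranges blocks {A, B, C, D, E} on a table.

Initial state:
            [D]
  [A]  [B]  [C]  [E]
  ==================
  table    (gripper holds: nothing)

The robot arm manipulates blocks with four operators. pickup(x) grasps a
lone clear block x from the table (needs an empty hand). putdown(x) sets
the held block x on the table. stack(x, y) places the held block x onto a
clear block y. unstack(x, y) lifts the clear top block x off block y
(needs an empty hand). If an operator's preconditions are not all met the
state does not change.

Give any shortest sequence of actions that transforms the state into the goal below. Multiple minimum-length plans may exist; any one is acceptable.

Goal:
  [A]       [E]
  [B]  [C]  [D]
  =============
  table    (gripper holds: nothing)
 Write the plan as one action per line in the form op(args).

unstack(D, C)
putdown(D)
pickup(A)
stack(A, B)
pickup(E)
stack(E, D)

step 1 (unstack(D, C)): towers=[A; B; C; E] holding=D
step 2 (putdown(D)): towers=[A; B; C; D; E] holding=-
step 3 (pickup(A)): towers=[B; C; D; E] holding=A
step 4 (stack(A, B)): towers=[B/A; C; D; E] holding=-
step 5 (pickup(E)): towers=[B/A; C; D] holding=E
step 6 (stack(E, D)): towers=[B/A; C; D/E] holding=-
goal check: towers=[B/A; C; D/E] holding=- — reached (length 6, optimal by BFS)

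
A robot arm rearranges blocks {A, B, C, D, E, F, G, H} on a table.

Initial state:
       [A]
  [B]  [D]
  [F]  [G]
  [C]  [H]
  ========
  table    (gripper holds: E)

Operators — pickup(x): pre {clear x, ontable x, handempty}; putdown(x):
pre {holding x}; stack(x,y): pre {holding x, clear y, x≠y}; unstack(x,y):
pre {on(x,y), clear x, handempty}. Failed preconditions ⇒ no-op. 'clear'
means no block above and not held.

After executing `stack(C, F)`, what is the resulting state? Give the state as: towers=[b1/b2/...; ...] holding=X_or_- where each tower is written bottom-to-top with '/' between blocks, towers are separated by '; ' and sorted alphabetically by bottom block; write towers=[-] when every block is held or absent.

before: towers=[C/F/B; H/G/D/A] holding=E
pre[stack(C, F)]: holding(C) ✗, clear(F) ✗, C≠F ✓
holding(C), clear(F) unmet → stack(C, F) is a no-op
after:  towers=[C/F/B; H/G/D/A] holding=E

towers=[C/F/B; H/G/D/A] holding=E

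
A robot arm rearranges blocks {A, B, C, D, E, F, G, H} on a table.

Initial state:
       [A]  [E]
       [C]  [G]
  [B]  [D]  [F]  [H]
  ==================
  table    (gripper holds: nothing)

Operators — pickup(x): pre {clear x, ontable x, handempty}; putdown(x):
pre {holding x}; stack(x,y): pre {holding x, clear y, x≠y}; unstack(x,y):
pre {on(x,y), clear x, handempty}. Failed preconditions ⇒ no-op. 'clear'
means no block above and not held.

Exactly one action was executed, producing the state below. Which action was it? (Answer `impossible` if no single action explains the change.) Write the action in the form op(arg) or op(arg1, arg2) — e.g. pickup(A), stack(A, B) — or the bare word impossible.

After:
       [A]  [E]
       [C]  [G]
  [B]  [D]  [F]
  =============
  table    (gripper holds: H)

target: towers=[B; D/C/A; F/G/E] holding=H
     unstack(A, C) → towers=[B; D/C; F/G/E; H] holding=A
     unstack(E, G) → towers=[B; D/C/A; F/G; H] holding=E
         pickup(H) → towers=[B; D/C/A; F/G/E] holding=H  ← match
         pickup(B) → towers=[D/C/A; F/G/E; H] holding=B

pickup(H)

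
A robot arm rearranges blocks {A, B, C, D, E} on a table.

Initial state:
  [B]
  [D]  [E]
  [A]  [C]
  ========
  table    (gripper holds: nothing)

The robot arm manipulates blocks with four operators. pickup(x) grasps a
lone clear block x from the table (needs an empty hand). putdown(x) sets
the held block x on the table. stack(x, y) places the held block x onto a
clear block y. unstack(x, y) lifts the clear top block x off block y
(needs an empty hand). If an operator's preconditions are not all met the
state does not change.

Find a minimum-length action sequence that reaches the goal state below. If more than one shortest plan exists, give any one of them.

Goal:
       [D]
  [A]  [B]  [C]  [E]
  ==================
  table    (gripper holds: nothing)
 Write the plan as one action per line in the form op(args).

step 1 (unstack(B, D)): towers=[A/D; C/E] holding=B
step 2 (putdown(B)): towers=[A/D; B; C/E] holding=-
step 3 (unstack(D, A)): towers=[A; B; C/E] holding=D
step 4 (stack(D, B)): towers=[A; B/D; C/E] holding=-
step 5 (unstack(E, C)): towers=[A; B/D; C] holding=E
step 6 (putdown(E)): towers=[A; B/D; C; E] holding=-
goal check: towers=[A; B/D; C; E] holding=- — reached (length 6, optimal by BFS)

unstack(B, D)
putdown(B)
unstack(D, A)
stack(D, B)
unstack(E, C)
putdown(E)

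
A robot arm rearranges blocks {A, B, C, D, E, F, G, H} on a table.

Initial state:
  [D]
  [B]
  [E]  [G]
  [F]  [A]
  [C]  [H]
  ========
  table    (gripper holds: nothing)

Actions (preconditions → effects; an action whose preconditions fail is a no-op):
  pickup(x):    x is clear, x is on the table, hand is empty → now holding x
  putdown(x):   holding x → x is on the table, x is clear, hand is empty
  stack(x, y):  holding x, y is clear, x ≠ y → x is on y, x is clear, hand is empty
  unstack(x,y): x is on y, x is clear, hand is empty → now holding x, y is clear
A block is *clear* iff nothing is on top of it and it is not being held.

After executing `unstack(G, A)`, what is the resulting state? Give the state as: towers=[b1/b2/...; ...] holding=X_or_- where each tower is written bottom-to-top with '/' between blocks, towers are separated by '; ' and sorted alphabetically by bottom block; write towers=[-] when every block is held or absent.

before: towers=[C/F/E/B/D; H/A/G] holding=-
pre[unstack(G, A)]: on(G,A) yes, clear(G) yes, handempty yes
all met → apply unstack(G, A)
after:  towers=[C/F/E/B/D; H/A] holding=G

towers=[C/F/E/B/D; H/A] holding=G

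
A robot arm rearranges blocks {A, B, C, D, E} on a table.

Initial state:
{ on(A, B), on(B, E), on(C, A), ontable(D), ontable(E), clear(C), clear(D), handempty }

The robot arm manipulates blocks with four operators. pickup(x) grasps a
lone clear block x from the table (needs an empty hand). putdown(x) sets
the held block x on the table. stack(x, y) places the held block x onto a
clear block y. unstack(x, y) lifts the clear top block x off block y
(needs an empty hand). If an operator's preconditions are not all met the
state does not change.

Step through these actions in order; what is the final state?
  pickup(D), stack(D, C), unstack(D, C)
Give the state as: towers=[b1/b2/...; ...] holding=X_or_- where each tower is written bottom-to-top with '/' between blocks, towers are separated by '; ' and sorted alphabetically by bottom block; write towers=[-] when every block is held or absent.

towers=[E/B/A/C] holding=D

step 1 (pickup(D)): towers=[E/B/A/C] holding=D
step 2 (stack(D, C)): towers=[E/B/A/C/D] holding=-
step 3 (unstack(D, C)): towers=[E/B/A/C] holding=D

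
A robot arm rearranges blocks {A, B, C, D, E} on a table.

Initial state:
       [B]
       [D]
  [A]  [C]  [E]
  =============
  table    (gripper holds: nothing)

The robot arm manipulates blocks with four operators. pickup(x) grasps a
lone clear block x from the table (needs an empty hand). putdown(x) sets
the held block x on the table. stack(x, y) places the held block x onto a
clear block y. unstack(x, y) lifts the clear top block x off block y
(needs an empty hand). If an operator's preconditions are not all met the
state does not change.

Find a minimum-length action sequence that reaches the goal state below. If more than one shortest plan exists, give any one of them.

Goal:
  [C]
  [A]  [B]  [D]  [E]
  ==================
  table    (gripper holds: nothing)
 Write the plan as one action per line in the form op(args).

unstack(B, D)
putdown(B)
unstack(D, C)
putdown(D)
pickup(C)
stack(C, A)

step 1 (unstack(B, D)): towers=[A; C/D; E] holding=B
step 2 (putdown(B)): towers=[A; B; C/D; E] holding=-
step 3 (unstack(D, C)): towers=[A; B; C; E] holding=D
step 4 (putdown(D)): towers=[A; B; C; D; E] holding=-
step 5 (pickup(C)): towers=[A; B; D; E] holding=C
step 6 (stack(C, A)): towers=[A/C; B; D; E] holding=-
goal check: towers=[A/C; B; D; E] holding=- — reached (length 6, optimal by BFS)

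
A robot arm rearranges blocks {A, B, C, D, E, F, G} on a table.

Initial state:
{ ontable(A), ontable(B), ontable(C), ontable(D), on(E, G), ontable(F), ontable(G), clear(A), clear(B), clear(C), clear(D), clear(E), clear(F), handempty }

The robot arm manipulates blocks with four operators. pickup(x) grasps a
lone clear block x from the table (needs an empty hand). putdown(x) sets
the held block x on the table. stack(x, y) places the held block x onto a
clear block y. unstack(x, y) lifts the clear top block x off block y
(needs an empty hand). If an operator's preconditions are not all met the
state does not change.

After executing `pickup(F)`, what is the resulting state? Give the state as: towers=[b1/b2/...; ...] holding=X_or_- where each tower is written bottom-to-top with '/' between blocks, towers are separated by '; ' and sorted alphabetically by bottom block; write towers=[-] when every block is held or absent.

before: towers=[A; B; C; D; F; G/E] holding=-
pre[pickup(F)]: clear(F) yes, ontable(F) yes, handempty yes
all met → apply pickup(F)
after:  towers=[A; B; C; D; G/E] holding=F

towers=[A; B; C; D; G/E] holding=F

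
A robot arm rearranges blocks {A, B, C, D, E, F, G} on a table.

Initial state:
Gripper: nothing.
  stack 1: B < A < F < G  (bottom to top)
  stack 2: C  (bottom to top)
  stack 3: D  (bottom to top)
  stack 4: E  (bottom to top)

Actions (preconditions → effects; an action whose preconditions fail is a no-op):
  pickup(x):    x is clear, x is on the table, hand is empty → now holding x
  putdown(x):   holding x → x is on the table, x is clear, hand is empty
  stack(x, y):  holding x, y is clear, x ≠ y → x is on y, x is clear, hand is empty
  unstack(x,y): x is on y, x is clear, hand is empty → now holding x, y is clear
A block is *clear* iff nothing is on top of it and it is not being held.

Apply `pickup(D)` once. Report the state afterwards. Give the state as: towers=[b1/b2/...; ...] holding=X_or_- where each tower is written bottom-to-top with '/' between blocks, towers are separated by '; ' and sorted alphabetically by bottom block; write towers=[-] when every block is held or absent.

towers=[B/A/F/G; C; E] holding=D

before: towers=[B/A/F/G; C; D; E] holding=-
pre[pickup(D)]: clear(D) ok, ontable(D) ok, handempty ok
all met → apply pickup(D)
after:  towers=[B/A/F/G; C; E] holding=D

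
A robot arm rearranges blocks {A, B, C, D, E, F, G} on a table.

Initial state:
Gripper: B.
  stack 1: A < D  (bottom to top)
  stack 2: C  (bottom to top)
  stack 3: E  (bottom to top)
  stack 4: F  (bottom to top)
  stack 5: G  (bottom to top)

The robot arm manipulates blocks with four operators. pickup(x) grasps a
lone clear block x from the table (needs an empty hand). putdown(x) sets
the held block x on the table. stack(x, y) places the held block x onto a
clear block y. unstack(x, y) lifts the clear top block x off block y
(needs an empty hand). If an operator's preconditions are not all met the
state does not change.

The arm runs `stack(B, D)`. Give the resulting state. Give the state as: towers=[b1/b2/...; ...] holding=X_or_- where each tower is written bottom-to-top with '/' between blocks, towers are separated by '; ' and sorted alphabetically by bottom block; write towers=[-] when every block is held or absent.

before: towers=[A/D; C; E; F; G] holding=B
pre[stack(B, D)]: holding(B) ok, clear(D) ok, B≠D ok
all met → apply stack(B, D)
after:  towers=[A/D/B; C; E; F; G] holding=-

towers=[A/D/B; C; E; F; G] holding=-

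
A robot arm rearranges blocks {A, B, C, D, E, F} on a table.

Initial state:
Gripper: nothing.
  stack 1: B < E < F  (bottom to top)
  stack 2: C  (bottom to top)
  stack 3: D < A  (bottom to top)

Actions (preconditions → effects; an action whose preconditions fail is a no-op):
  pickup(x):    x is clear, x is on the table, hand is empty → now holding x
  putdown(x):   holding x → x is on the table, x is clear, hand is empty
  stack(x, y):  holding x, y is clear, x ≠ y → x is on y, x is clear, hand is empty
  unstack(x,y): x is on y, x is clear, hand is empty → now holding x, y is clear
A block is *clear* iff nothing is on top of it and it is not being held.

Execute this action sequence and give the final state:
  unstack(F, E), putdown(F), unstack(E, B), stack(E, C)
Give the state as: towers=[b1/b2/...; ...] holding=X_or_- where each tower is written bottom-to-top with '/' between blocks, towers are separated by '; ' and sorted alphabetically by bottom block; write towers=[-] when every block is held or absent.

step 1 (unstack(F, E)): towers=[B/E; C; D/A] holding=F
step 2 (putdown(F)): towers=[B/E; C; D/A; F] holding=-
step 3 (unstack(E, B)): towers=[B; C; D/A; F] holding=E
step 4 (stack(E, C)): towers=[B; C/E; D/A; F] holding=-

towers=[B; C/E; D/A; F] holding=-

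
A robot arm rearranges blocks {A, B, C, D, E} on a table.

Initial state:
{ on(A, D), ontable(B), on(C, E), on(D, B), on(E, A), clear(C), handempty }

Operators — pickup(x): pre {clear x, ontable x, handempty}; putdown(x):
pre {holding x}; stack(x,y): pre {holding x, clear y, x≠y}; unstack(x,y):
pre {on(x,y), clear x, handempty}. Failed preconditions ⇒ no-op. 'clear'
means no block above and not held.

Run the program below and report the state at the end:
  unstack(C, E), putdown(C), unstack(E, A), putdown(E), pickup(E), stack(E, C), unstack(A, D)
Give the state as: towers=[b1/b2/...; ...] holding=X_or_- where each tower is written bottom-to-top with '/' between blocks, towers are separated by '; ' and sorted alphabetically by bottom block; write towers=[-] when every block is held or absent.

towers=[B/D; C/E] holding=A

step 1 (unstack(C, E)): towers=[B/D/A/E] holding=C
step 2 (putdown(C)): towers=[B/D/A/E; C] holding=-
step 3 (unstack(E, A)): towers=[B/D/A; C] holding=E
step 4 (putdown(E)): towers=[B/D/A; C; E] holding=-
step 5 (pickup(E)): towers=[B/D/A; C] holding=E
step 6 (stack(E, C)): towers=[B/D/A; C/E] holding=-
step 7 (unstack(A, D)): towers=[B/D; C/E] holding=A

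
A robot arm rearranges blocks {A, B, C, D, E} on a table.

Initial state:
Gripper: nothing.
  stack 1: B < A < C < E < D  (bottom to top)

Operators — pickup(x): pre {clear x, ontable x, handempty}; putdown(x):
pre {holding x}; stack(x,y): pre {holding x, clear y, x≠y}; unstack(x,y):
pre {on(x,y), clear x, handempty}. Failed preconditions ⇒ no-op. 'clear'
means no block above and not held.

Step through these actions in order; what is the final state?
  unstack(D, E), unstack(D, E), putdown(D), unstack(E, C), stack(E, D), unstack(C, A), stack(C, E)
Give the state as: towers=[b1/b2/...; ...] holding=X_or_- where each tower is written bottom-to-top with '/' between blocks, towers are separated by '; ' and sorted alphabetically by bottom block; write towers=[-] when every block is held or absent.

towers=[B/A; D/E/C] holding=-

step 1 (unstack(D, E)): towers=[B/A/C/E] holding=D
step 2 (unstack(D, E)) [no-op]: towers=[B/A/C/E] holding=D
step 3 (putdown(D)): towers=[B/A/C/E; D] holding=-
step 4 (unstack(E, C)): towers=[B/A/C; D] holding=E
step 5 (stack(E, D)): towers=[B/A/C; D/E] holding=-
step 6 (unstack(C, A)): towers=[B/A; D/E] holding=C
step 7 (stack(C, E)): towers=[B/A; D/E/C] holding=-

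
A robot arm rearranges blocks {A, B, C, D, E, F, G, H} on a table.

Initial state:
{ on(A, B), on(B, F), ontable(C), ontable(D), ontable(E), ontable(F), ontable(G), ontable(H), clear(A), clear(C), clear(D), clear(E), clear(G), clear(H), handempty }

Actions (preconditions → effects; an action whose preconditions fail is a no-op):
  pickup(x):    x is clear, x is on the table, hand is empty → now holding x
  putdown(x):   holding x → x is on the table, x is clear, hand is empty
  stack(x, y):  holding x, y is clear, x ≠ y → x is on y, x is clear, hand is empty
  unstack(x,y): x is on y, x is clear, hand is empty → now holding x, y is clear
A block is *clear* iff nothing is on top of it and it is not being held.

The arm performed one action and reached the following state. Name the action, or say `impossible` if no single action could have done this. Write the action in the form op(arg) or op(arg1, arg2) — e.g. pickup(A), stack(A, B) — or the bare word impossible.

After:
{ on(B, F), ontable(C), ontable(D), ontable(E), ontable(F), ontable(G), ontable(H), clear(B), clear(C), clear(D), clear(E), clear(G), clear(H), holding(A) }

target: towers=[C; D; E; F/B; G; H] holding=A
         pickup(G) → towers=[C; D; E; F/B/A; H] holding=G
     unstack(A, B) → towers=[C; D; E; F/B; G; H] holding=A  ← match
         pickup(E) → towers=[C; D; F/B/A; G; H] holding=E
         pickup(H) → towers=[C; D; E; F/B/A; G] holding=H
         pickup(D) → towers=[C; E; F/B/A; G; H] holding=D
         pickup(C) → towers=[D; E; F/B/A; G; H] holding=C

unstack(A, B)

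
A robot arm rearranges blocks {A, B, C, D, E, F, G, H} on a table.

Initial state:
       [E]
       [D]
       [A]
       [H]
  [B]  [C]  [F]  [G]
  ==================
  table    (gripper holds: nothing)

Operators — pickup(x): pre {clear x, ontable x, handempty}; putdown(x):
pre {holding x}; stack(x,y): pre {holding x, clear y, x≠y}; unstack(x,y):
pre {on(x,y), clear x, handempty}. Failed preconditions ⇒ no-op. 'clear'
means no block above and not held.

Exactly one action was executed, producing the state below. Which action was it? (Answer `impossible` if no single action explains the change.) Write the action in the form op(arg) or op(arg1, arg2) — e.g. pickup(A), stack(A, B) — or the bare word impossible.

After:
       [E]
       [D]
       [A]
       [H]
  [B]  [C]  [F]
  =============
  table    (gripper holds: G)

pickup(G)

target: towers=[B; C/H/A/D/E; F] holding=G
         pickup(G) → towers=[B; C/H/A/D/E; F] holding=G  ← match
     unstack(E, D) → towers=[B; C/H/A/D; F; G] holding=E
         pickup(B) → towers=[C/H/A/D/E; F; G] holding=B
         pickup(F) → towers=[B; C/H/A/D/E; G] holding=F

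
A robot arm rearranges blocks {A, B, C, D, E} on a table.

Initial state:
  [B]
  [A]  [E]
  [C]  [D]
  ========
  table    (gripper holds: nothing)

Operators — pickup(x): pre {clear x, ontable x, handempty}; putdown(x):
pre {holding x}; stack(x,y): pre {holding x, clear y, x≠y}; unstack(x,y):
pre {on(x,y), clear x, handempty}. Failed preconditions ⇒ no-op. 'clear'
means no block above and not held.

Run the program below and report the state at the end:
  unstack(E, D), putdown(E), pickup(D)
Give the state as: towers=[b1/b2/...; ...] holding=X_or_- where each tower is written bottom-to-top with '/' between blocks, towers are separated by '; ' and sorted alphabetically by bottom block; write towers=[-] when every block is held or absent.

step 1 (unstack(E, D)): towers=[C/A/B; D] holding=E
step 2 (putdown(E)): towers=[C/A/B; D; E] holding=-
step 3 (pickup(D)): towers=[C/A/B; E] holding=D

towers=[C/A/B; E] holding=D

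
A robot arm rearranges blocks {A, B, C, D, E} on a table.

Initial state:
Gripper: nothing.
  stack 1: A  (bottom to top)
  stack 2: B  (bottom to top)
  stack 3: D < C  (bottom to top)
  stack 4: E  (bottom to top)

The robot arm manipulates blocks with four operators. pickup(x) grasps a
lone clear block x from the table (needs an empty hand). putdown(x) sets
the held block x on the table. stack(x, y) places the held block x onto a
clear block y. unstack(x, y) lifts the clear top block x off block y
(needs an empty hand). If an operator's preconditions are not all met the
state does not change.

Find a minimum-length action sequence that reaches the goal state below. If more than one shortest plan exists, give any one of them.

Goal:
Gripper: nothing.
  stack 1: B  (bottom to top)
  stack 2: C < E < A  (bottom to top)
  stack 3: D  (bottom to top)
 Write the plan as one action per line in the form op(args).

step 1 (unstack(C, D)): towers=[A; B; D; E] holding=C
step 2 (putdown(C)): towers=[A; B; C; D; E] holding=-
step 3 (pickup(E)): towers=[A; B; C; D] holding=E
step 4 (stack(E, C)): towers=[A; B; C/E; D] holding=-
step 5 (pickup(A)): towers=[B; C/E; D] holding=A
step 6 (stack(A, E)): towers=[B; C/E/A; D] holding=-
goal check: towers=[B; C/E/A; D] holding=- — reached (length 6, optimal by BFS)

unstack(C, D)
putdown(C)
pickup(E)
stack(E, C)
pickup(A)
stack(A, E)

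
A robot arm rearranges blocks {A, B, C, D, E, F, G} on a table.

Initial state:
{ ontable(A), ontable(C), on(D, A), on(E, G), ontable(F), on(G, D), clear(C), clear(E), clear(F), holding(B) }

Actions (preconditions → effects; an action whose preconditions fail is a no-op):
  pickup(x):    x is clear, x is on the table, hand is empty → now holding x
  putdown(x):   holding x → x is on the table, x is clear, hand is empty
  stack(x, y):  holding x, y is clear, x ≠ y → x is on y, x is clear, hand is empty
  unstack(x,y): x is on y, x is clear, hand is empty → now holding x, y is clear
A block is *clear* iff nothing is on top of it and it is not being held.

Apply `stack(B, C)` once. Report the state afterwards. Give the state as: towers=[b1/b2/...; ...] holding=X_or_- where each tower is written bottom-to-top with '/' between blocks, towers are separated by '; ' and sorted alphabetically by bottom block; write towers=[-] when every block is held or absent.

before: towers=[A/D/G/E; C; F] holding=B
pre[stack(B, C)]: holding(B) ✓, clear(C) ✓, B≠C ✓
all met → apply stack(B, C)
after:  towers=[A/D/G/E; C/B; F] holding=-

towers=[A/D/G/E; C/B; F] holding=-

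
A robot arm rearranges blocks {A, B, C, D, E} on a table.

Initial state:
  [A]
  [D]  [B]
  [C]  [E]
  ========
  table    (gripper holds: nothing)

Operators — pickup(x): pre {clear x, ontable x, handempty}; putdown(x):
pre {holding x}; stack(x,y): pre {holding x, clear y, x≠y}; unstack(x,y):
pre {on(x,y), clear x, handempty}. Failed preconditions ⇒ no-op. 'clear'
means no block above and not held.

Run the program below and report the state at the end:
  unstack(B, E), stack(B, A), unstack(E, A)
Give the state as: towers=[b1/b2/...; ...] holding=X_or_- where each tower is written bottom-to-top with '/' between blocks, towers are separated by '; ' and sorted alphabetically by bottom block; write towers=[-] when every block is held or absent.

step 1 (unstack(B, E)): towers=[C/D/A; E] holding=B
step 2 (stack(B, A)): towers=[C/D/A/B; E] holding=-
step 3 (unstack(E, A)) [no-op]: towers=[C/D/A/B; E] holding=-

towers=[C/D/A/B; E] holding=-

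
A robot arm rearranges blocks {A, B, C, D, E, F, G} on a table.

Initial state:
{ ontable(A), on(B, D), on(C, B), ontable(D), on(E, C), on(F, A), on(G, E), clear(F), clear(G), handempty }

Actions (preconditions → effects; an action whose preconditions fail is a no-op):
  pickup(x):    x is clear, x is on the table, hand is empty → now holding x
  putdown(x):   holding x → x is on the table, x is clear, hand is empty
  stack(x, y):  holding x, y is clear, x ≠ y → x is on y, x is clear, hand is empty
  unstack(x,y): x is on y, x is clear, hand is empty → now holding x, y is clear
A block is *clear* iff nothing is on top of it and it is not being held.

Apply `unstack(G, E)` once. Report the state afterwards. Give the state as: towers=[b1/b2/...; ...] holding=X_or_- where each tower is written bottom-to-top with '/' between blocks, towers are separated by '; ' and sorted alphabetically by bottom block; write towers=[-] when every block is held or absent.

towers=[A/F; D/B/C/E] holding=G

before: towers=[A/F; D/B/C/E/G] holding=-
pre[unstack(G, E)]: on(G,E) ok, clear(G) ok, handempty ok
all met → apply unstack(G, E)
after:  towers=[A/F; D/B/C/E] holding=G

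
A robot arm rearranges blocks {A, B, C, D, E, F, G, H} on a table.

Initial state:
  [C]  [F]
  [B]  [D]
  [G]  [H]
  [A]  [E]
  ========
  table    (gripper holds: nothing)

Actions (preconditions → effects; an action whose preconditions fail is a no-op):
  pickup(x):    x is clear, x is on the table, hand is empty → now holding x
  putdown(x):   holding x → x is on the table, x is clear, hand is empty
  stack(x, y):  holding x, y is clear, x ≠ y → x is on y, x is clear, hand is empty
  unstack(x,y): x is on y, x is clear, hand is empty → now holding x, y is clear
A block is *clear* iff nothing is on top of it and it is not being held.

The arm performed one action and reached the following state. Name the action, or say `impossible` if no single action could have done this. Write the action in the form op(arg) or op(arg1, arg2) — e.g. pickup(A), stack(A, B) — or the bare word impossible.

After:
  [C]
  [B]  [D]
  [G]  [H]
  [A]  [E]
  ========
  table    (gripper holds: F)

target: towers=[A/G/B/C; E/H/D] holding=F
     unstack(F, D) → towers=[A/G/B/C; E/H/D] holding=F  ← match
     unstack(C, B) → towers=[A/G/B; E/H/D/F] holding=C

unstack(F, D)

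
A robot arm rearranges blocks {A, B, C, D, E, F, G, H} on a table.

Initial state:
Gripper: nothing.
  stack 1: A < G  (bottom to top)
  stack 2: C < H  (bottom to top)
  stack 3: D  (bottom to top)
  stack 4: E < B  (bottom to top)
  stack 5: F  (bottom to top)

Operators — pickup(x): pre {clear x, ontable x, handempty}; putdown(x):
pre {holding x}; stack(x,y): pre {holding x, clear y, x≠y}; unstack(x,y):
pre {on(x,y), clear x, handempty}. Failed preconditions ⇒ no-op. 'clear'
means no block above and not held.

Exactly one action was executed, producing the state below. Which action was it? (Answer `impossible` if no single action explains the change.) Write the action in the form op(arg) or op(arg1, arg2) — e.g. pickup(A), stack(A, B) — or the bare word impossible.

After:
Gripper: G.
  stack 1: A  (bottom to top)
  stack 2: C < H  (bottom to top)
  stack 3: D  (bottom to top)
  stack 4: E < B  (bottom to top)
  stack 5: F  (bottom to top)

target: towers=[A; C/H; D; E/B; F] holding=G
     unstack(G, A) → towers=[A; C/H; D; E/B; F] holding=G  ← match
     unstack(H, C) → towers=[A/G; C; D; E/B; F] holding=H
     unstack(B, E) → towers=[A/G; C/H; D; E; F] holding=B
         pickup(F) → towers=[A/G; C/H; D; E/B] holding=F
         pickup(D) → towers=[A/G; C/H; E/B; F] holding=D

unstack(G, A)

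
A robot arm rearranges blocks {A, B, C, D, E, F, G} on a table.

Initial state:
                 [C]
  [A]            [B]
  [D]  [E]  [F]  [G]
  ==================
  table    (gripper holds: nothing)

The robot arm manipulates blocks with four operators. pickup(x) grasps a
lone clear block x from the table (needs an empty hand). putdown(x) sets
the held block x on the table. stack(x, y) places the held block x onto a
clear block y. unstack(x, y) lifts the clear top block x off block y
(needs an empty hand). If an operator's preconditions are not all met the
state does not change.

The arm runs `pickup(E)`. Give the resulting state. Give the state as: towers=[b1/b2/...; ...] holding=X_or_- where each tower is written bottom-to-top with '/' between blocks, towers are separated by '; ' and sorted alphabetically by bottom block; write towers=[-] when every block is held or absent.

towers=[D/A; F; G/B/C] holding=E

before: towers=[D/A; E; F; G/B/C] holding=-
pre[pickup(E)]: clear(E) ✓, ontable(E) ✓, handempty ✓
all met → apply pickup(E)
after:  towers=[D/A; F; G/B/C] holding=E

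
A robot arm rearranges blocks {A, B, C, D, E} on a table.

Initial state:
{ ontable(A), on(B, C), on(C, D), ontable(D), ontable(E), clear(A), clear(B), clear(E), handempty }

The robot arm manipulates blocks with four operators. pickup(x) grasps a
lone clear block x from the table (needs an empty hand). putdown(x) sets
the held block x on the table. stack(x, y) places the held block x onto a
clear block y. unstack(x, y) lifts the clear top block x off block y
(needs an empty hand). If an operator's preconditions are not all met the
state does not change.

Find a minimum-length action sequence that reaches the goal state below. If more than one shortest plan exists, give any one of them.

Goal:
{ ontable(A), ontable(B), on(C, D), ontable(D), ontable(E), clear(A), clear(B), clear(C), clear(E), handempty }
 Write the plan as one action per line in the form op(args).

unstack(B, C)
putdown(B)

step 1 (unstack(B, C)): towers=[A; D/C; E] holding=B
step 2 (putdown(B)): towers=[A; B; D/C; E] holding=-
goal check: towers=[A; B; D/C; E] holding=- — reached (length 2, optimal by BFS)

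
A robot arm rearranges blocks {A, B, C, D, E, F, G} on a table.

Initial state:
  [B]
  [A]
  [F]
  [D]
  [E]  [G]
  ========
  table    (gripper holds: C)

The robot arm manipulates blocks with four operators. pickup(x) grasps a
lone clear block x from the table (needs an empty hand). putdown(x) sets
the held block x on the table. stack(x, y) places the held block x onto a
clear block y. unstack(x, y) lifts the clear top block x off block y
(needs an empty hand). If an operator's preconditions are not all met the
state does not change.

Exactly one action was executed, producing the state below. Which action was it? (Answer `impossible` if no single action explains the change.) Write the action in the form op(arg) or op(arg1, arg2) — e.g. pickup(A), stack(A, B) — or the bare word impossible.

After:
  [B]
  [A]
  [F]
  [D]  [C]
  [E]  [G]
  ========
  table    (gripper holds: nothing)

target: towers=[E/D/F/A/B; G/C] holding=-
        putdown(C) → towers=[C; E/D/F/A/B; G] holding=-
       stack(C, B) → towers=[E/D/F/A/B/C; G] holding=-
       stack(C, G) → towers=[E/D/F/A/B; G/C] holding=-  ← match

stack(C, G)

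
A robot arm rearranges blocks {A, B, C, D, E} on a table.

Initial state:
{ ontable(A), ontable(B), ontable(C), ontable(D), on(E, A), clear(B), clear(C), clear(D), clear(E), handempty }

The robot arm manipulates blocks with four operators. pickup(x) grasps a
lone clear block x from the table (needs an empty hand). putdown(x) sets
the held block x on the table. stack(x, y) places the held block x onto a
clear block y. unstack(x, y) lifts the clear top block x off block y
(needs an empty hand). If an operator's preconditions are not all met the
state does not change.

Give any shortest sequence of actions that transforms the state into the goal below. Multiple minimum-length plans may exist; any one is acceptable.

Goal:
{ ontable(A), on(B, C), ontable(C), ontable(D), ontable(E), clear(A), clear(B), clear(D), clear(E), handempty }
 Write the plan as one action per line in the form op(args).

pickup(B)
stack(B, C)
unstack(E, A)
putdown(E)

step 1 (pickup(B)): towers=[A/E; C; D] holding=B
step 2 (stack(B, C)): towers=[A/E; C/B; D] holding=-
step 3 (unstack(E, A)): towers=[A; C/B; D] holding=E
step 4 (putdown(E)): towers=[A; C/B; D; E] holding=-
goal check: towers=[A; C/B; D; E] holding=- — reached (length 4, optimal by BFS)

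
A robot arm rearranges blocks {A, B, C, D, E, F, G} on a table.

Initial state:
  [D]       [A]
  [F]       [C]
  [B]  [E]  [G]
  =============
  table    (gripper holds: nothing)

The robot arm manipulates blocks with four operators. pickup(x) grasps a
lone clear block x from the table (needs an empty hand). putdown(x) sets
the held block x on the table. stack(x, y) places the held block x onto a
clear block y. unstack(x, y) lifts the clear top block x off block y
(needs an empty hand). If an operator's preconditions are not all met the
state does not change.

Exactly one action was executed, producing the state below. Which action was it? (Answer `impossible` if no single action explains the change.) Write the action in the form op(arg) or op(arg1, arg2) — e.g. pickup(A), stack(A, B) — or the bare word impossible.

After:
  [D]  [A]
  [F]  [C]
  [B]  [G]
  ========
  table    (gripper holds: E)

pickup(E)

target: towers=[B/F/D; G/C/A] holding=E
     unstack(D, F) → towers=[B/F; E; G/C/A] holding=D
     unstack(A, C) → towers=[B/F/D; E; G/C] holding=A
         pickup(E) → towers=[B/F/D; G/C/A] holding=E  ← match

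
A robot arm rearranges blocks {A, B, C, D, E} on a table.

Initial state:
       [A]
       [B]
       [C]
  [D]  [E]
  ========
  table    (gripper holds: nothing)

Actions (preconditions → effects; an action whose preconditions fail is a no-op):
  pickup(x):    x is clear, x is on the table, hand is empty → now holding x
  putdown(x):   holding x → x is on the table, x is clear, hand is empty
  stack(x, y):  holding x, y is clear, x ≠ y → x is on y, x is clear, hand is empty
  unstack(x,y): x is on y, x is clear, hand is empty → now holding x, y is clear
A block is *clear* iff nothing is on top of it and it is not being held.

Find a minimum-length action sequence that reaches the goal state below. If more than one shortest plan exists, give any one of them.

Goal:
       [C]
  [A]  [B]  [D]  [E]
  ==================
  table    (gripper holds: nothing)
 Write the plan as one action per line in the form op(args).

unstack(A, B)
putdown(A)
unstack(B, C)
putdown(B)
unstack(C, E)
stack(C, B)

step 1 (unstack(A, B)): towers=[D; E/C/B] holding=A
step 2 (putdown(A)): towers=[A; D; E/C/B] holding=-
step 3 (unstack(B, C)): towers=[A; D; E/C] holding=B
step 4 (putdown(B)): towers=[A; B; D; E/C] holding=-
step 5 (unstack(C, E)): towers=[A; B; D; E] holding=C
step 6 (stack(C, B)): towers=[A; B/C; D; E] holding=-
goal check: towers=[A; B/C; D; E] holding=- — reached (length 6, optimal by BFS)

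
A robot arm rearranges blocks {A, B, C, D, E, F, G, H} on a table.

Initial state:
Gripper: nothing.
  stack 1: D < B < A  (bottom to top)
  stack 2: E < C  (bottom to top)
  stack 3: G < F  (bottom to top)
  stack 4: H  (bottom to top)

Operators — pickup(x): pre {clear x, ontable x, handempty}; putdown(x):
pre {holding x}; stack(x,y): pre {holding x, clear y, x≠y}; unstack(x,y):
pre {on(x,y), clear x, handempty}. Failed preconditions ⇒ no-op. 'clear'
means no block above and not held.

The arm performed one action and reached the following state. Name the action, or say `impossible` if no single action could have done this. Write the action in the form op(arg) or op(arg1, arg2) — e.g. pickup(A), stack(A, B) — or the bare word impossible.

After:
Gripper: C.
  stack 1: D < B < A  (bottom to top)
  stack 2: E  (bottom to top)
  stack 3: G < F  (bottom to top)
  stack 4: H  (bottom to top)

unstack(C, E)

target: towers=[D/B/A; E; G/F; H] holding=C
     unstack(A, B) → towers=[D/B; E/C; G/F; H] holding=A
         pickup(H) → towers=[D/B/A; E/C; G/F] holding=H
     unstack(F, G) → towers=[D/B/A; E/C; G; H] holding=F
     unstack(C, E) → towers=[D/B/A; E; G/F; H] holding=C  ← match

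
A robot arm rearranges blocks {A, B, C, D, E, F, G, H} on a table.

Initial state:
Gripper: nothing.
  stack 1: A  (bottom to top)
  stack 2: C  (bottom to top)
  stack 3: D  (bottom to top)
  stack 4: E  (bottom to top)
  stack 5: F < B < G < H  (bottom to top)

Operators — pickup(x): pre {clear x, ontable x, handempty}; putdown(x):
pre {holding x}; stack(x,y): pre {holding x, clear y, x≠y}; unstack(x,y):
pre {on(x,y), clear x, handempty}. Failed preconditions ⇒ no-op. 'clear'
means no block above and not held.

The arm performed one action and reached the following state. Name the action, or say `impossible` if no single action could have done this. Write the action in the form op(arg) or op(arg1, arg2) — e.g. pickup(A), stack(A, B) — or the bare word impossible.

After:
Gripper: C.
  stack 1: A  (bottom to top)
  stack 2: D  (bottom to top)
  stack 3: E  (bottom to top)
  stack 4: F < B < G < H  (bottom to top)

pickup(C)

target: towers=[A; D; E; F/B/G/H] holding=C
         pickup(A) → towers=[C; D; E; F/B/G/H] holding=A
         pickup(E) → towers=[A; C; D; F/B/G/H] holding=E
     unstack(H, G) → towers=[A; C; D; E; F/B/G] holding=H
         pickup(D) → towers=[A; C; E; F/B/G/H] holding=D
         pickup(C) → towers=[A; D; E; F/B/G/H] holding=C  ← match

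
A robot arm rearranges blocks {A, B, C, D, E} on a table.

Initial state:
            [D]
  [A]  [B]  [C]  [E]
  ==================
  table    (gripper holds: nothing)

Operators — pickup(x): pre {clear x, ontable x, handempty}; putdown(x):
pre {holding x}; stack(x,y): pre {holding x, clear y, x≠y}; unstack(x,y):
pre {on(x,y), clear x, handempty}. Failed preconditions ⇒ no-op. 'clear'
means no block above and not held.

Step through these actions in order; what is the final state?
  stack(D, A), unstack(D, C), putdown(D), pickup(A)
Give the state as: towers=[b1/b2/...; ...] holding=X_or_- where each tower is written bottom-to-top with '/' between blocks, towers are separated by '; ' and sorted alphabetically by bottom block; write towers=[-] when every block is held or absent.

towers=[B; C; D; E] holding=A

step 1 (stack(D, A)) [no-op]: towers=[A; B; C/D; E] holding=-
step 2 (unstack(D, C)): towers=[A; B; C; E] holding=D
step 3 (putdown(D)): towers=[A; B; C; D; E] holding=-
step 4 (pickup(A)): towers=[B; C; D; E] holding=A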